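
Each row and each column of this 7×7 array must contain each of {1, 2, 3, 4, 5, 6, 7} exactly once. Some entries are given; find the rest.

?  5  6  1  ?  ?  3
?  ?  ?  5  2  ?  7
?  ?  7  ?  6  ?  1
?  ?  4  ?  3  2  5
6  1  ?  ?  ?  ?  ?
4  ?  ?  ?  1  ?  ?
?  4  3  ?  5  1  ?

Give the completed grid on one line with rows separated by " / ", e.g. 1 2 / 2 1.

(r2,c3): row 2 has {2,5,7}; column 3 has {3,4,6,7}, so it must be 1.
(r2,c1): row 2 has {1,2,5,7}; column 1 has {4,6}, so it must be 3.
(r2,c2): row 2 has {1,2,3,5,7}; column 2 has {1,4,5}, so it must be 6.
(r2,c6): row 2 has {1,2,3,5,6,7}; column 6 has {1,2}, so it must be 4.
(r4,c2): row 4 has {2,3,4,5}; column 2 has {1,4,5,6}, so it must be 7.
(r4,c4): row 4 has {2,3,4,5,7}; column 4 has {1,5}, so it must be 6.
(r1,c6): row 1 has {1,3,5,6}; column 6 has {1,2,4}, so it must be 7.
(r4,c1): row 4 has {2,3,4,5,6,7}; column 1 has {3,4,6}, so it must be 1.
(r1,c1): row 1 has {1,3,5,6,7}; column 1 has {1,3,4,6}, so it must be 2.
(r1,c5): row 1 has {1,2,3,5,6,7}; column 5 has {1,2,3,5,6}, so it must be 4.
(r3,c1): row 3 has {1,6,7}; column 1 has {1,2,3,4,6}, so it must be 5.
(r3,c6): row 3 has {1,5,6,7}; column 6 has {1,2,4,7}, so it must be 3.
(r5,c5): row 5 has {1,6}; column 5 has {1,2,3,4,5,6}, so it must be 7.
(r5,c6): row 5 has {1,6,7}; column 6 has {1,2,3,4,7}, so it must be 5.
(r6,c6): row 6 has {1,4}; column 6 has {1,2,3,4,5,7}, so it must be 6.
(r6,c7): row 6 has {1,4,6}; column 7 has {1,3,5,7}, so it must be 2.
(r7,c1): row 7 has {1,3,4,5}; column 1 has {1,2,3,4,5,6}, so it must be 7.
(r7,c4): row 7 has {1,3,4,5,7}; column 4 has {1,5,6}, so it must be 2.
(r7,c7): row 7 has {1,2,3,4,5,7}; column 7 has {1,2,3,5,7}, so it must be 6.
(r3,c2): row 3 has {1,3,5,6,7}; column 2 has {1,4,5,6,7}, so it must be 2.
(r3,c4): row 3 has {1,2,3,5,6,7}; column 4 has {1,2,5,6}, so it must be 4.
(r5,c3): row 5 has {1,5,6,7}; column 3 has {1,3,4,6,7}, so it must be 2.
(r5,c4): row 5 has {1,2,5,6,7}; column 4 has {1,2,4,5,6}, so it must be 3.
(r5,c7): row 5 has {1,2,3,5,6,7}; column 7 has {1,2,3,5,6,7}, so it must be 4.
(r6,c2): row 6 has {1,2,4,6}; column 2 has {1,2,4,5,6,7}, so it must be 3.
(r6,c3): row 6 has {1,2,3,4,6}; column 3 has {1,2,3,4,6,7}, so it must be 5.
(r6,c4): row 6 has {1,2,3,4,5,6}; column 4 has {1,2,3,4,5,6}, so it must be 7.

2 5 6 1 4 7 3 / 3 6 1 5 2 4 7 / 5 2 7 4 6 3 1 / 1 7 4 6 3 2 5 / 6 1 2 3 7 5 4 / 4 3 5 7 1 6 2 / 7 4 3 2 5 1 6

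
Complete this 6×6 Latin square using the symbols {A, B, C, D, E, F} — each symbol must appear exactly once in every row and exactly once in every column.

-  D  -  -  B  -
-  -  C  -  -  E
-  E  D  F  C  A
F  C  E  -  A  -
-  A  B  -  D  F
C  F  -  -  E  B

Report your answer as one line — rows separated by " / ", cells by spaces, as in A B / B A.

Cell (r1,c6): row 1 has {B,D}; column 6 has {A,B,E,F} → C.
Cell (r2,c2): row 2 has {C,E}; column 2 has {A,C,D,E,F} → B.
Cell (r2,c5): row 2 has {B,C,E}; column 5 has {A,B,C,D,E} → F.
Cell (r3,c1): row 3 has {A,C,D,E,F}; column 1 has {C,F} → B.
Cell (r4,c6): row 4 has {A,C,E,F}; column 6 has {A,B,C,E,F} → D.
Cell (r5,c1): row 5 has {A,B,D,F}; column 1 has {B,C,F} → E.
Cell (r5,c4): row 5 has {A,B,D,E,F}; column 4 has {F} → C.
Cell (r6,c3): row 6 has {B,C,E,F}; column 3 has {B,C,D,E} → A.
Cell (r6,c4): row 6 has {A,B,C,E,F}; column 4 has {C,F} → D.
Cell (r1,c1): row 1 has {B,C,D}; column 1 has {B,C,E,F} → A.
Cell (r1,c3): row 1 has {A,B,C,D}; column 3 has {A,B,C,D,E} → F.
Cell (r1,c4): row 1 has {A,B,C,D,F}; column 4 has {C,D,F} → E.
Cell (r2,c1): row 2 has {B,C,E,F}; column 1 has {A,B,C,E,F} → D.
Cell (r2,c4): row 2 has {B,C,D,E,F}; column 4 has {C,D,E,F} → A.
Cell (r4,c4): row 4 has {A,C,D,E,F}; column 4 has {A,C,D,E,F} → B.

A D F E B C / D B C A F E / B E D F C A / F C E B A D / E A B C D F / C F A D E B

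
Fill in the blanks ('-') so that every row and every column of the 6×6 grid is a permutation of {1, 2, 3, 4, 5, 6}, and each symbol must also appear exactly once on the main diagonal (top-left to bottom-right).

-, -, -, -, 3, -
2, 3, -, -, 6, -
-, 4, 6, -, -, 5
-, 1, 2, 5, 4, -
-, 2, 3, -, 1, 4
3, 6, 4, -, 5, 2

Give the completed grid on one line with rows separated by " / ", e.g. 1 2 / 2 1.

4 5 1 2 3 6 / 2 3 5 4 6 1 / 1 4 6 3 2 5 / 6 1 2 5 4 3 / 5 2 3 6 1 4 / 3 6 4 1 5 2

(r1,c1): row 1 has {3}; column 1 has {2,3}; the diagonal has {1,2,3,5,6}, so it must be 4.
(r1,c2): row 1 has {3,4}; column 2 has {1,2,3,4,6}, so it must be 5.
(r1,c3): row 1 has {3,4,5}; column 3 has {2,3,4,6}, so it must be 1.
(r1,c6): row 1 has {1,3,4,5}; column 6 has {2,4,5}, so it must be 6.
(r2,c3): row 2 has {2,3,6}; column 3 has {1,2,3,4,6}, so it must be 5.
(r2,c6): row 2 has {2,3,5,6}; column 6 has {2,4,5,6}, so it must be 1.
(r3,c1): row 3 has {4,5,6}; column 1 has {2,3,4}, so it must be 1.
(r3,c5): row 3 has {1,4,5,6}; column 5 has {1,3,4,5,6}, so it must be 2.
(r4,c1): row 4 has {1,2,4,5}; column 1 has {1,2,3,4}, so it must be 6.
(r4,c6): row 4 has {1,2,4,5,6}; column 6 has {1,2,4,5,6}, so it must be 3.
(r5,c1): row 5 has {1,2,3,4}; column 1 has {1,2,3,4,6}, so it must be 5.
(r5,c4): row 5 has {1,2,3,4,5}; column 4 has {5}, so it must be 6.
(r6,c4): row 6 has {2,3,4,5,6}; column 4 has {5,6}, so it must be 1.
(r1,c4): row 1 has {1,3,4,5,6}; column 4 has {1,5,6}, so it must be 2.
(r2,c4): row 2 has {1,2,3,5,6}; column 4 has {1,2,5,6}, so it must be 4.
(r3,c4): row 3 has {1,2,4,5,6}; column 4 has {1,2,4,5,6}, so it must be 3.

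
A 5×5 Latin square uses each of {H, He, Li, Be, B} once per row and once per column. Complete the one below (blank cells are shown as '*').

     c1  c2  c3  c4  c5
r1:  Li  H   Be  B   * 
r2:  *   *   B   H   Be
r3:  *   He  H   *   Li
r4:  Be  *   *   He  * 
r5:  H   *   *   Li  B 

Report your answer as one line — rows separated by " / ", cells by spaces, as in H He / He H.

Li H Be B He / He Li B H Be / B He H Be Li / Be B Li He H / H Be He Li B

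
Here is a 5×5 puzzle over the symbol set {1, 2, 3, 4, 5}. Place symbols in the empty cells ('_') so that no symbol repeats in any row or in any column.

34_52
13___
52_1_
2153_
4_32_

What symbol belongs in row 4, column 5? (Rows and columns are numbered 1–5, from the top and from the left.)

4

(r1,c3) = 1
(r2,c4) = 4
(r2,c5) = 5
(r3,c3) = 4
(r3,c5) = 3
(r4,c5) = 4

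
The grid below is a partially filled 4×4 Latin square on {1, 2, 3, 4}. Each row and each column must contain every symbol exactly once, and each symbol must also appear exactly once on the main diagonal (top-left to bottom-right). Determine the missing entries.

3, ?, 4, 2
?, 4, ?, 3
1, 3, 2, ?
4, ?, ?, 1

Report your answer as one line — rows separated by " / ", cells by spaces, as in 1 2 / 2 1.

3 1 4 2 / 2 4 1 3 / 1 3 2 4 / 4 2 3 1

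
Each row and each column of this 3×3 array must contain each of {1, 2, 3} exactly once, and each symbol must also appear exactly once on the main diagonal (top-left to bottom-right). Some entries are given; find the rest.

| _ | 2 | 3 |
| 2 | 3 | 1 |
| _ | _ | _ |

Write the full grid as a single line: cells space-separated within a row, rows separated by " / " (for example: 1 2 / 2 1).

(r1,c1) = 1
(r3,c1) = 3
(r3,c2) = 1
(r3,c3) = 2

1 2 3 / 2 3 1 / 3 1 2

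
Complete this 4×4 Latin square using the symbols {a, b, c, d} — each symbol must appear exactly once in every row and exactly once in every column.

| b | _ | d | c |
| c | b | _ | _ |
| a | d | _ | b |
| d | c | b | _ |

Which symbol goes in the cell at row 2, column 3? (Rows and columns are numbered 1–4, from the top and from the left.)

Cell (r1,c2): row 1 has {b,c,d}; column 2 has {b,c,d} → a.
Cell (r2,c3): row 2 has {b,c}; column 3 has {b,d} → a.

a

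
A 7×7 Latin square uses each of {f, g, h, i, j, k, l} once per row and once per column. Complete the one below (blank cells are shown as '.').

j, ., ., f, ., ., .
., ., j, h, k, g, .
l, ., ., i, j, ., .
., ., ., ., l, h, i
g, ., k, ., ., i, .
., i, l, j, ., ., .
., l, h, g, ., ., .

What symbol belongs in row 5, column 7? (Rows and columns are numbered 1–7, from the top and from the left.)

j

(r2,c2) = f
(r2,c7) = l
(r4,c4) = k
(r5,c4) = l
(r2,c1) = i
(r4,c1) = f
(r4,c3) = g
(r7,c1) = k
(r1,c3) = i
(r3,c3) = f
(r3,c6) = k
(r4,c2) = j
(r5,c2) = h
(r5,c5) = f
(r5,c7) = j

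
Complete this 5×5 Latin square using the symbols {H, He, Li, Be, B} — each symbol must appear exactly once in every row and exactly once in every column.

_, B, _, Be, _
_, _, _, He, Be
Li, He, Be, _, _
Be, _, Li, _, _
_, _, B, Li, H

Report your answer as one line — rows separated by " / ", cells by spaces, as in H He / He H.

H B He Be Li / B Li H He Be / Li He Be H B / Be H Li B He / He Be B Li H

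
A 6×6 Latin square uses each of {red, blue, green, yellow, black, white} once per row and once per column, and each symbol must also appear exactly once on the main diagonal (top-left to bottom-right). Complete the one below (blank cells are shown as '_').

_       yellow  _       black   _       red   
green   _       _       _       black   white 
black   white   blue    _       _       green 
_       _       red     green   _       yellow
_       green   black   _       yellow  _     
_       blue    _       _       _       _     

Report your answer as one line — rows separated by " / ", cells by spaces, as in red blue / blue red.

white yellow green black blue red / green red yellow blue black white / black white blue yellow red green / blue black red green white yellow / red green black white yellow blue / yellow blue white red green black

Cell (r1,c1): row 1 has {red,yellow,black}; column 1 has {green,black}; the diagonal has {blue,green,yellow} → white.
Cell (r1,c3): row 1 has {red,yellow,black,white}; column 3 has {red,blue,black} → green.
Cell (r1,c5): row 1 has {red,green,yellow,black,white}; column 5 has {yellow,black} → blue.
Cell (r2,c2): row 2 has {green,black,white}; column 2 has {blue,green,yellow,white}; the diagonal has {blue,green,yellow,white} → red.
Cell (r2,c3): row 2 has {red,green,black,white}; column 3 has {red,blue,green,black} → yellow.
Cell (r2,c4): row 2 has {red,green,yellow,black,white}; column 4 has {green,black} → blue.
Cell (r3,c5): row 3 has {blue,green,black,white}; column 5 has {blue,yellow,black} → red.
Cell (r4,c1): row 4 has {red,green,yellow}; column 1 has {green,black,white} → blue.
Cell (r4,c2): row 4 has {red,blue,green,yellow}; column 2 has {red,blue,green,yellow,white} → black.
Cell (r4,c5): row 4 has {red,blue,green,yellow,black}; column 5 has {red,blue,yellow,black} → white.
Cell (r5,c1): row 5 has {green,yellow,black}; column 1 has {blue,green,black,white} → red.
Cell (r5,c4): row 5 has {red,green,yellow,black}; column 4 has {blue,green,black} → white.
Cell (r5,c6): row 5 has {red,green,yellow,black,white}; column 6 has {red,green,yellow,white} → blue.
Cell (r6,c1): row 6 has {blue}; column 1 has {red,blue,green,black,white} → yellow.
Cell (r6,c3): row 6 has {blue,yellow}; column 3 has {red,blue,green,yellow,black} → white.
Cell (r6,c4): row 6 has {blue,yellow,white}; column 4 has {blue,green,black,white} → red.
Cell (r6,c5): row 6 has {red,blue,yellow,white}; column 5 has {red,blue,yellow,black,white} → green.
Cell (r6,c6): row 6 has {red,blue,green,yellow,white}; column 6 has {red,blue,green,yellow,white}; the diagonal has {red,blue,green,yellow,white} → black.
Cell (r3,c4): row 3 has {red,blue,green,black,white}; column 4 has {red,blue,green,black,white} → yellow.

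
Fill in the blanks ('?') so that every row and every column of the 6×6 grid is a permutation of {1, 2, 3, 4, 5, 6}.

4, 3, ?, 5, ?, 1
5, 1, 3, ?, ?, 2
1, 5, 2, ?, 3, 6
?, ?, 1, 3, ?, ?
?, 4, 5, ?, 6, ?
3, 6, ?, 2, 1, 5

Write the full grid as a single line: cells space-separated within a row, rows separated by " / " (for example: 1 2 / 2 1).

4 3 6 5 2 1 / 5 1 3 6 4 2 / 1 5 2 4 3 6 / 6 2 1 3 5 4 / 2 4 5 1 6 3 / 3 6 4 2 1 5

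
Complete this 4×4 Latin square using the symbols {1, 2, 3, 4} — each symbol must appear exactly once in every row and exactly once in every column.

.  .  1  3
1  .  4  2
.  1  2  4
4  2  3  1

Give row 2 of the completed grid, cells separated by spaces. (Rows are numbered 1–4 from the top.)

1 3 4 2

(r1,c1) = 2
(r1,c2) = 4
(r2,c2) = 3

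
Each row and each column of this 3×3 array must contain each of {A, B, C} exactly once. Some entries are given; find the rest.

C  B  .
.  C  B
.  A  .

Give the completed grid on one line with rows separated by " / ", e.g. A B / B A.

C B A / A C B / B A C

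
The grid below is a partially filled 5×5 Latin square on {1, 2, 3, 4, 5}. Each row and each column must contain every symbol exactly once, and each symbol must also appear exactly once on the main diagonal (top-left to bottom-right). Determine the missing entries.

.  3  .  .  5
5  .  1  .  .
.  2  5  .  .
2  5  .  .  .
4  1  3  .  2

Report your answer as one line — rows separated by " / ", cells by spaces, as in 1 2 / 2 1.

1 3 2 4 5 / 5 4 1 2 3 / 3 2 5 1 4 / 2 5 4 3 1 / 4 1 3 5 2

row 1 has {3,5}; column 1 has {2,4,5}; the diagonal has {2,5} — only 1 is left for (r1,c1).
row 2 has {1,5}; column 2 has {1,2,3,5}; the diagonal has {1,2,5} — only 4 is left for (r2,c2).
row 2 has {1,4,5}; column 5 has {2,5} — only 3 is left for (r2,c5).
row 3 has {2,5}; column 1 has {1,2,4,5} — only 3 is left for (r3,c1).
row 4 has {2,5}; column 3 has {1,3,5} — only 4 is left for (r4,c3).
row 4 has {2,4,5}; column 4 is empty so far; the diagonal has {1,2,4,5} — only 3 is left for (r4,c4).
row 4 has {2,3,4,5}; column 5 has {2,3,5} — only 1 is left for (r4,c5).
row 5 has {1,2,3,4}; column 4 has {3} — only 5 is left for (r5,c4).
row 1 has {1,3,5}; column 3 has {1,3,4,5} — only 2 is left for (r1,c3).
row 1 has {1,2,3,5}; column 4 has {3,5} — only 4 is left for (r1,c4).
row 2 has {1,3,4,5}; column 4 has {3,4,5} — only 2 is left for (r2,c4).
row 3 has {2,3,5}; column 4 has {2,3,4,5} — only 1 is left for (r3,c4).
row 3 has {1,2,3,5}; column 5 has {1,2,3,5} — only 4 is left for (r3,c5).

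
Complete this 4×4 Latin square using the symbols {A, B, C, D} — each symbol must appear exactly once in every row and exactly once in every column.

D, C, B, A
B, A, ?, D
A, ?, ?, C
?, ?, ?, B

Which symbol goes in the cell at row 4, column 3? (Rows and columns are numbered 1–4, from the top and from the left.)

(r2,c3) = C
(r3,c3) = D
(r4,c1) = C
(r4,c2) = D
(r4,c3) = A

A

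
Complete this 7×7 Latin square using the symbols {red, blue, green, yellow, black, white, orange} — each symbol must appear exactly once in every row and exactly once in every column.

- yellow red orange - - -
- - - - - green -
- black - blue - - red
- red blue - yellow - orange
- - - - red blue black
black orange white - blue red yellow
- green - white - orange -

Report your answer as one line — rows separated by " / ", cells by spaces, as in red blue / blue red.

(r5,c2): row 5 has {red,blue,black}; column 2 has {red,green,yellow,black,orange}, so it must be white.
(r6,c4): row 6 has {red,blue,yellow,black,white,orange}; column 4 has {blue,white,orange}, so it must be green.
(r7,c5): row 7 has {green,white,orange}; column 5 has {red,blue,yellow}, so it must be black.
(r7,c7): row 7 has {green,black,white,orange}; column 7 has {red,yellow,black,orange}, so it must be blue.
(r2,c2): row 2 has {green}; column 2 has {red,green,yellow,black,white,orange}, so it must be blue.
(r2,c7): row 2 has {blue,green}; column 7 has {red,blue,yellow,black,orange}, so it must be white.
(r4,c4): row 4 has {red,blue,yellow,orange}; column 4 has {blue,green,white,orange}, so it must be black.
(r4,c6): row 4 has {red,blue,yellow,black,orange}; column 6 has {red,blue,green,orange}, so it must be white.
(r5,c4): row 5 has {red,blue,black,white}; column 4 has {blue,green,black,white,orange}, so it must be yellow.
(r7,c3): row 7 has {blue,green,black,white,orange}; column 3 has {red,blue,white}, so it must be yellow.
(r1,c6): row 1 has {red,yellow,orange}; column 6 has {red,blue,green,white,orange}, so it must be black.
(r1,c7): row 1 has {red,yellow,black,orange}; column 7 has {red,blue,yellow,black,white,orange}, so it must be green.
(r2,c4): row 2 has {blue,green,white}; column 4 has {blue,green,yellow,black,white,orange}, so it must be red.
(r2,c5): row 2 has {red,blue,green,white}; column 5 has {red,blue,yellow,black}, so it must be orange.
(r3,c6): row 3 has {red,blue,black}; column 6 has {red,blue,green,black,white,orange}, so it must be yellow.
(r4,c1): row 4 has {red,blue,yellow,black,white,orange}; column 1 has {black}, so it must be green.
(r5,c1): row 5 has {red,blue,yellow,black,white}; column 1 has {green,black}, so it must be orange.
(r5,c3): row 5 has {red,blue,yellow,black,white,orange}; column 3 has {red,blue,yellow,white}, so it must be green.
(r7,c1): row 7 has {blue,green,yellow,black,white,orange}; column 1 has {green,black,orange}, so it must be red.
(r1,c5): row 1 has {red,green,yellow,black,orange}; column 5 has {red,blue,yellow,black,orange}, so it must be white.
(r2,c1): row 2 has {red,blue,green,white,orange}; column 1 has {red,green,black,orange}, so it must be yellow.
(r2,c3): row 2 has {red,blue,green,yellow,white,orange}; column 3 has {red,blue,green,yellow,white}, so it must be black.
(r3,c1): row 3 has {red,blue,yellow,black}; column 1 has {red,green,yellow,black,orange}, so it must be white.
(r3,c3): row 3 has {red,blue,yellow,black,white}; column 3 has {red,blue,green,yellow,black,white}, so it must be orange.
(r3,c5): row 3 has {red,blue,yellow,black,white,orange}; column 5 has {red,blue,yellow,black,white,orange}, so it must be green.
(r1,c1): row 1 has {red,green,yellow,black,white,orange}; column 1 has {red,green,yellow,black,white,orange}, so it must be blue.

blue yellow red orange white black green / yellow blue black red orange green white / white black orange blue green yellow red / green red blue black yellow white orange / orange white green yellow red blue black / black orange white green blue red yellow / red green yellow white black orange blue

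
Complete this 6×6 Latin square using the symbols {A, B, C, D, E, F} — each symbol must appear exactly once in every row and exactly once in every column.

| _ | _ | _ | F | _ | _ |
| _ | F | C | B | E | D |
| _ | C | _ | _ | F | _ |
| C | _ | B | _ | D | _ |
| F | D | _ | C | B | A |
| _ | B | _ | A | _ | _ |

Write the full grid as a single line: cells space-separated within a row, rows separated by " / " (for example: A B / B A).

B E D F A C / A F C B E D / E C A D F B / C A B E D F / F D E C B A / D B F A C E

Cell (r2,c1): row 2 has {B,C,D,E,F}; column 1 has {C,F} → A.
Cell (r4,c4): row 4 has {B,C,D}; column 4 has {A,B,C,F} → E.
Cell (r4,c6): row 4 has {B,C,D,E}; column 6 has {A,D} → F.
Cell (r5,c3): row 5 has {A,B,C,D,F}; column 3 has {B,C} → E.
Cell (r6,c5): row 6 has {A,B}; column 5 has {B,D,E,F} → C.
Cell (r6,c6): row 6 has {A,B,C}; column 6 has {A,D,F} → E.
Cell (r1,c5): row 1 has {F}; column 5 has {B,C,D,E,F} → A.
Cell (r3,c4): row 3 has {C,F}; column 4 has {A,B,C,E,F} → D.
Cell (r3,c6): row 3 has {C,D,F}; column 6 has {A,D,E,F} → B.
Cell (r4,c2): row 4 has {B,C,D,E,F}; column 2 has {B,C,D,F} → A.
Cell (r6,c1): row 6 has {A,B,C,E}; column 1 has {A,C,F} → D.
Cell (r6,c3): row 6 has {A,B,C,D,E}; column 3 has {B,C,E} → F.
Cell (r1,c2): row 1 has {A,F}; column 2 has {A,B,C,D,F} → E.
Cell (r1,c3): row 1 has {A,E,F}; column 3 has {B,C,E,F} → D.
Cell (r1,c6): row 1 has {A,D,E,F}; column 6 has {A,B,D,E,F} → C.
Cell (r3,c1): row 3 has {B,C,D,F}; column 1 has {A,C,D,F} → E.
Cell (r3,c3): row 3 has {B,C,D,E,F}; column 3 has {B,C,D,E,F} → A.
Cell (r1,c1): row 1 has {A,C,D,E,F}; column 1 has {A,C,D,E,F} → B.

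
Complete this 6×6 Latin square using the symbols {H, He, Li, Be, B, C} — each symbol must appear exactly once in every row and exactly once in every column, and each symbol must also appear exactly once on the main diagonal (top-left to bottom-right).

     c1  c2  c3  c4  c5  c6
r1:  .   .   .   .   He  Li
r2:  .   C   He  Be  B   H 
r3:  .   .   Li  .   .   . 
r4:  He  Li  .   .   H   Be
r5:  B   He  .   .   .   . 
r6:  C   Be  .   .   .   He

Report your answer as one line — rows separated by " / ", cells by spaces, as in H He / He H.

H B Be C He Li / Li C He Be B H / Be H Li He C B / He Li C B H Be / B He H Li Be C / C Be B H Li He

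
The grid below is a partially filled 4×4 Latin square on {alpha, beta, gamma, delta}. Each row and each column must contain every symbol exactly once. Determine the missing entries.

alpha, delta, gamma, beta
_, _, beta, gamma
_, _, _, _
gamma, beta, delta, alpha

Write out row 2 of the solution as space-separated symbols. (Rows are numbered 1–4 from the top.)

delta alpha beta gamma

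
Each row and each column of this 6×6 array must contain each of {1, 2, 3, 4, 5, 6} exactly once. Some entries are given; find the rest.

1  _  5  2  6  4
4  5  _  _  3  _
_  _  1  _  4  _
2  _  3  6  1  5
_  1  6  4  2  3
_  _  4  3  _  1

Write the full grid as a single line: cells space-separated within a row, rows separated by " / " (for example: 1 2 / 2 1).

(r1,c2) = 3
(r2,c3) = 2
(r2,c4) = 1
(r2,c6) = 6
(r3,c4) = 5
(r3,c6) = 2
(r4,c2) = 4
(r5,c1) = 5
(r6,c1) = 6
(r6,c2) = 2
(r6,c5) = 5
(r3,c1) = 3
(r3,c2) = 6

1 3 5 2 6 4 / 4 5 2 1 3 6 / 3 6 1 5 4 2 / 2 4 3 6 1 5 / 5 1 6 4 2 3 / 6 2 4 3 5 1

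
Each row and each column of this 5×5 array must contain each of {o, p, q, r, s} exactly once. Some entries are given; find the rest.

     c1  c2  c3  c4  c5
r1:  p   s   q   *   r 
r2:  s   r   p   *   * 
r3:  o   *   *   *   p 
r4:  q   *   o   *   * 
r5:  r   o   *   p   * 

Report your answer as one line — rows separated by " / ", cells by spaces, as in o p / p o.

p s q o r / s r p q o / o q r s p / q p o r s / r o s p q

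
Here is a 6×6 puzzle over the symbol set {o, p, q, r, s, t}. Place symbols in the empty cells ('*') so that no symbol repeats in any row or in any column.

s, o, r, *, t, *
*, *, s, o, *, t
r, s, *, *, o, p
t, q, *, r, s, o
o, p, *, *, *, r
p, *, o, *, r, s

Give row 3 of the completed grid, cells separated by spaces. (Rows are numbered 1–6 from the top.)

r s q t o p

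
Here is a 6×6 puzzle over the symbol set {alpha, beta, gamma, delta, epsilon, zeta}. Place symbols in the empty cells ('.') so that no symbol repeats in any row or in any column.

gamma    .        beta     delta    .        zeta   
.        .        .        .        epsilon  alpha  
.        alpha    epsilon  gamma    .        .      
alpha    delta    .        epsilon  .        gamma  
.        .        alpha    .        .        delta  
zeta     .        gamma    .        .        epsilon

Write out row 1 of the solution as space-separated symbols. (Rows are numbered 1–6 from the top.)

(r1,c2) = epsilon
(r1,c5) = alpha

gamma epsilon beta delta alpha zeta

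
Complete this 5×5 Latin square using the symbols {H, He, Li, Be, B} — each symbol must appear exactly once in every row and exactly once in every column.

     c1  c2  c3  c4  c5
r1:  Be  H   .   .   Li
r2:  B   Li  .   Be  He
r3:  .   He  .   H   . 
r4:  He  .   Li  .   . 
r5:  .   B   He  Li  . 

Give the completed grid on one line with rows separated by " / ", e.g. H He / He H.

Be H B He Li / B Li H Be He / Li He Be H B / He Be Li B H / H B He Li Be

(r1,c3): row 1 has {H,Li,Be}; column 3 has {He,Li}, so it must be B.
(r1,c4): row 1 has {H,Li,Be,B}; column 4 has {H,Li,Be}, so it must be He.
(r2,c3): row 2 has {He,Li,Be,B}; column 3 has {He,Li,B}, so it must be H.
(r3,c1): row 3 has {H,He}; column 1 has {He,Be,B}, so it must be Li.
(r3,c3): row 3 has {H,He,Li}; column 3 has {H,He,Li,B}, so it must be Be.
(r3,c5): row 3 has {H,He,Li,Be}; column 5 has {He,Li}, so it must be B.
(r4,c2): row 4 has {He,Li}; column 2 has {H,He,Li,B}, so it must be Be.
(r4,c4): row 4 has {He,Li,Be}; column 4 has {H,He,Li,Be}, so it must be B.
(r4,c5): row 4 has {He,Li,Be,B}; column 5 has {He,Li,B}, so it must be H.
(r5,c1): row 5 has {He,Li,B}; column 1 has {He,Li,Be,B}, so it must be H.
(r5,c5): row 5 has {H,He,Li,B}; column 5 has {H,He,Li,B}, so it must be Be.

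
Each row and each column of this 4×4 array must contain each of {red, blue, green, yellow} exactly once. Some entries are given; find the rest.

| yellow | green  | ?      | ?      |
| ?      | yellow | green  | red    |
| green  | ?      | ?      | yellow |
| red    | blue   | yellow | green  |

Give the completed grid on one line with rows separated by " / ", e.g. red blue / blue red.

yellow green red blue / blue yellow green red / green red blue yellow / red blue yellow green

(r1,c4) = blue
(r2,c1) = blue
(r3,c2) = red
(r3,c3) = blue
(r1,c3) = red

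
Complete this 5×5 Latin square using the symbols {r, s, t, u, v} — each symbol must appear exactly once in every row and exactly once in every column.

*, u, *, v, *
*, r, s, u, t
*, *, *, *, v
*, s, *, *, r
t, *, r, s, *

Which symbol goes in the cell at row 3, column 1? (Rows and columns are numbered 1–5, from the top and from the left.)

s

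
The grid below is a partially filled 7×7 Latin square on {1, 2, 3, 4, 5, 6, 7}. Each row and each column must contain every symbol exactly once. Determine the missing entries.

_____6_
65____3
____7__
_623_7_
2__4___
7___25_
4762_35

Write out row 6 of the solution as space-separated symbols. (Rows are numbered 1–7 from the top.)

7 4 3 6 2 5 1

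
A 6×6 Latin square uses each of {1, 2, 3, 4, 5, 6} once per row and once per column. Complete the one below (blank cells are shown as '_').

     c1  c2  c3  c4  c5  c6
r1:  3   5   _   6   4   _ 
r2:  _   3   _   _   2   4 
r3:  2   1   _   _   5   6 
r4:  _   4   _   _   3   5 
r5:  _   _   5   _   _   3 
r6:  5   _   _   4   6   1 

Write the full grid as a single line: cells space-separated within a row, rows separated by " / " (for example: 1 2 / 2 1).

(r1,c6) = 2
(r3,c4) = 3
(r5,c5) = 1
(r6,c2) = 2
(r6,c3) = 3
(r1,c3) = 1
(r2,c3) = 6
(r3,c3) = 4
(r4,c3) = 2
(r4,c4) = 1
(r5,c2) = 6
(r5,c4) = 2
(r2,c1) = 1
(r2,c4) = 5
(r4,c1) = 6
(r5,c1) = 4

3 5 1 6 4 2 / 1 3 6 5 2 4 / 2 1 4 3 5 6 / 6 4 2 1 3 5 / 4 6 5 2 1 3 / 5 2 3 4 6 1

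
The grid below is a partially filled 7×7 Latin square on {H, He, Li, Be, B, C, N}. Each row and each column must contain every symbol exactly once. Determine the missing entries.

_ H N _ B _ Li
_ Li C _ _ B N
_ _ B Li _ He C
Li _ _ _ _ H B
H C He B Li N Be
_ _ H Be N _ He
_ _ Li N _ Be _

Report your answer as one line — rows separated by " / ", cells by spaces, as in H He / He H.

Be H N He B C Li / He Li C H Be B N / N Be B Li H He C / Li N Be C He H B / H C He B Li N Be / C B H Be N Li He / B He Li N C Be H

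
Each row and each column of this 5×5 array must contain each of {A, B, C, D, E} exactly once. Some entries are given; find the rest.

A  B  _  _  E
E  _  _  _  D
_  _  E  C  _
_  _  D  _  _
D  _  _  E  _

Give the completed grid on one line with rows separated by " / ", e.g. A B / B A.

(r1,c3) = C
(r1,c4) = D
(r3,c1) = B
(r3,c5) = A
(r4,c1) = C
(r4,c5) = B
(r5,c5) = C
(r3,c2) = D
(r4,c4) = A
(r5,c2) = A
(r5,c3) = B
(r2,c2) = C
(r2,c3) = A
(r2,c4) = B
(r4,c2) = E

A B C D E / E C A B D / B D E C A / C E D A B / D A B E C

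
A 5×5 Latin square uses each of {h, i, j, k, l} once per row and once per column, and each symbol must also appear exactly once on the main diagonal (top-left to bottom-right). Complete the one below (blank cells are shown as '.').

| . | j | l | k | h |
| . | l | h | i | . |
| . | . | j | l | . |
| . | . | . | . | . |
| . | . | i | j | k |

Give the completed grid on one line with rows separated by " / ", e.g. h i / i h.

(r1,c1): row 1 has {h,j,k,l}; column 1 is empty so far; the diagonal has {j,k,l}, so it must be i.
(r2,c5): row 2 has {h,i,l}; column 5 has {h,k}, so it must be j.
(r3,c5): row 3 has {j,l}; column 5 has {h,j,k}, so it must be i.
(r4,c3): row 4 is empty so far; column 3 has {h,i,j,l}, so it must be k.
(r4,c4): row 4 has {k}; column 4 has {i,j,k,l}; the diagonal has {i,j,k,l}, so it must be h.
(r4,c5): row 4 has {h,k}; column 5 has {h,i,j,k}, so it must be l.
(r5,c2): row 5 has {i,j,k}; column 2 has {j,l}, so it must be h.
(r2,c1): row 2 has {h,i,j,l}; column 1 has {i}, so it must be k.
(r3,c1): row 3 has {i,j,l}; column 1 has {i,k}, so it must be h.
(r3,c2): row 3 has {h,i,j,l}; column 2 has {h,j,l}, so it must be k.
(r4,c1): row 4 has {h,k,l}; column 1 has {h,i,k}, so it must be j.
(r4,c2): row 4 has {h,j,k,l}; column 2 has {h,j,k,l}, so it must be i.
(r5,c1): row 5 has {h,i,j,k}; column 1 has {h,i,j,k}, so it must be l.

i j l k h / k l h i j / h k j l i / j i k h l / l h i j k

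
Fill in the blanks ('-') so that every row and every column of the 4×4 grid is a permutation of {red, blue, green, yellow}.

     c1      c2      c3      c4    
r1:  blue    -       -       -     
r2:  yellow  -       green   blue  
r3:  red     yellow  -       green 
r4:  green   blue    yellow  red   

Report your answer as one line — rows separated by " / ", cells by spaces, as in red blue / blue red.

blue green red yellow / yellow red green blue / red yellow blue green / green blue yellow red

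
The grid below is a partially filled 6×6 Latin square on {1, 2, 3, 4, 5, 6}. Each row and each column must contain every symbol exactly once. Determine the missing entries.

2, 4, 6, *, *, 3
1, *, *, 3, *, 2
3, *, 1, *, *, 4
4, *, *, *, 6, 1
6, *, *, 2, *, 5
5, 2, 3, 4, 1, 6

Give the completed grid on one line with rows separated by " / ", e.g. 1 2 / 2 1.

2 4 6 1 5 3 / 1 6 5 3 4 2 / 3 5 1 6 2 4 / 4 3 2 5 6 1 / 6 1 4 2 3 5 / 5 2 3 4 1 6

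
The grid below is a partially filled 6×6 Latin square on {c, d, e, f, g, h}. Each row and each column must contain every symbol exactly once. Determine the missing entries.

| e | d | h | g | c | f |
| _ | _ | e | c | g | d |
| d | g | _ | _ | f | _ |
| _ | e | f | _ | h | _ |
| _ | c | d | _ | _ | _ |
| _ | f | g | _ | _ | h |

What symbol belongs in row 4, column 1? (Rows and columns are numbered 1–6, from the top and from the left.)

g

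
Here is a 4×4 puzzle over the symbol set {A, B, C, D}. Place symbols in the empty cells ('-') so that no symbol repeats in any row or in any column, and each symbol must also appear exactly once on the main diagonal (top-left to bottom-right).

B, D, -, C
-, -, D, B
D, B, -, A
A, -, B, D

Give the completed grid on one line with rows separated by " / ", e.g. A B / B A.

B D A C / C A D B / D B C A / A C B D

row 1 has {B,C,D}; column 3 has {B,D} — only A is left for (r1,c3).
row 2 has {B,D}; column 1 has {A,B,D} — only C is left for (r2,c1).
row 2 has {B,C,D}; column 2 has {B,D}; the diagonal has {B,D} — only A is left for (r2,c2).
row 3 has {A,B,D}; column 3 has {A,B,D}; the diagonal has {A,B,D} — only C is left for (r3,c3).
row 4 has {A,B,D}; column 2 has {A,B,D} — only C is left for (r4,c2).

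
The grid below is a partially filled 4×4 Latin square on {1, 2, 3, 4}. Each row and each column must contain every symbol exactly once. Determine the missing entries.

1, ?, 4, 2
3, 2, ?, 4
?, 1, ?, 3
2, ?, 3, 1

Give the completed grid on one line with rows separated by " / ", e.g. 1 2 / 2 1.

1 3 4 2 / 3 2 1 4 / 4 1 2 3 / 2 4 3 1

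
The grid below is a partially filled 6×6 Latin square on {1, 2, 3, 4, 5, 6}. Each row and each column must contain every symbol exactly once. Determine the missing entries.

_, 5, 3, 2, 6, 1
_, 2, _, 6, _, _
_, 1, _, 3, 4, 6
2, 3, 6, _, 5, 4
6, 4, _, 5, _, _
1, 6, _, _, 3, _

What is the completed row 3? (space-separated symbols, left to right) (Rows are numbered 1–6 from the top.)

5 1 2 3 4 6

(r1,c1) = 4
(r2,c5) = 1
(r3,c1) = 5
(r3,c3) = 2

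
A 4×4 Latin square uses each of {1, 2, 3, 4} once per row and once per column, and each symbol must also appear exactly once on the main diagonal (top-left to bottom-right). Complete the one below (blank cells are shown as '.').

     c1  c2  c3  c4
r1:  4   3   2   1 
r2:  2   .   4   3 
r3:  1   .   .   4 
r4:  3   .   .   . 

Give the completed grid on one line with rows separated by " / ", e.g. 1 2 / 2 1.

4 3 2 1 / 2 1 4 3 / 1 2 3 4 / 3 4 1 2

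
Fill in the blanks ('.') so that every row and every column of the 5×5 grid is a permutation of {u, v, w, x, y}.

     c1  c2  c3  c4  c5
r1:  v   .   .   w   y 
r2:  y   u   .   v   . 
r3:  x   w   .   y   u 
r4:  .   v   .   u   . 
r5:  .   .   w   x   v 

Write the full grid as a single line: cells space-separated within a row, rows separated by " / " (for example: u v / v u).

v x u w y / y u x v w / x w v y u / w v y u x / u y w x v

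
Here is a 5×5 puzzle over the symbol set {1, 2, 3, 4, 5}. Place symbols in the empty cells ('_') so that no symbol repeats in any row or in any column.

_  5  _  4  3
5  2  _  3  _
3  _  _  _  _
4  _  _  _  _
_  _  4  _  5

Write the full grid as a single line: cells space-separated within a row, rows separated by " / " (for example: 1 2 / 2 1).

1 5 2 4 3 / 5 2 1 3 4 / 3 4 5 2 1 / 4 1 3 5 2 / 2 3 4 1 5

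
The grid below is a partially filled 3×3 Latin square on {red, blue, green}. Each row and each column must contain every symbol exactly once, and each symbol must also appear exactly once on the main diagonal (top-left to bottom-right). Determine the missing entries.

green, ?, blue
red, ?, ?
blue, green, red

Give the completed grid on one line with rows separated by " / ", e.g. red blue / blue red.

green red blue / red blue green / blue green red

(r1,c2) = red
(r2,c2) = blue
(r2,c3) = green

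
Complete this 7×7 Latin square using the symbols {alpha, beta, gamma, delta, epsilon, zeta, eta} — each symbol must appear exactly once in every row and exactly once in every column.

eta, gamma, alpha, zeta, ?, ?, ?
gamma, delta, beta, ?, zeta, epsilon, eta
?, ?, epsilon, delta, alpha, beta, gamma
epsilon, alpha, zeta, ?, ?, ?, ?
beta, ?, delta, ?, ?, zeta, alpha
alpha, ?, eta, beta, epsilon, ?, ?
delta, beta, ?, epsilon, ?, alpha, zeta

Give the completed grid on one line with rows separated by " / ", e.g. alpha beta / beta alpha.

eta gamma alpha zeta beta delta epsilon / gamma delta beta alpha zeta epsilon eta / zeta eta epsilon delta alpha beta gamma / epsilon alpha zeta gamma delta eta beta / beta epsilon delta eta gamma zeta alpha / alpha zeta eta beta epsilon gamma delta / delta beta gamma epsilon eta alpha zeta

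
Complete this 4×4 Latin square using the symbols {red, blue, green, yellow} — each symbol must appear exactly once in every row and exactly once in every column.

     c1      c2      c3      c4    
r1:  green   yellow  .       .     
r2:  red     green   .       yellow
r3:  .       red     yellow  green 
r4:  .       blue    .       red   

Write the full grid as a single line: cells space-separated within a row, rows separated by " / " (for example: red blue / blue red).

green yellow red blue / red green blue yellow / blue red yellow green / yellow blue green red

row 1 has {green,yellow}; column 4 has {red,green,yellow} — only blue is left for (r1,c4).
row 2 has {red,green,yellow}; column 3 has {yellow} — only blue is left for (r2,c3).
row 3 has {red,green,yellow}; column 1 has {red,green} — only blue is left for (r3,c1).
row 4 has {red,blue}; column 1 has {red,blue,green} — only yellow is left for (r4,c1).
row 4 has {red,blue,yellow}; column 3 has {blue,yellow} — only green is left for (r4,c3).
row 1 has {blue,green,yellow}; column 3 has {blue,green,yellow} — only red is left for (r1,c3).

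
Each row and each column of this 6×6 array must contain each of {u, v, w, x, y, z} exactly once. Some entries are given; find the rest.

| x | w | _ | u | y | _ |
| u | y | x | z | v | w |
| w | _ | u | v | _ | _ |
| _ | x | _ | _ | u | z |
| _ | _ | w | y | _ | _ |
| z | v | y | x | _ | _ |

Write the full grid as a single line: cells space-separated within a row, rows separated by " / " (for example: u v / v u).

x w z u y v / u y x z v w / w z u v x y / y x v w u z / v u w y z x / z v y x w u

(r1,c6) = v
(r3,c2) = z
(r3,c5) = x
(r3,c6) = y
(r4,c3) = v
(r4,c4) = w
(r5,c1) = v
(r5,c2) = u
(r5,c5) = z
(r5,c6) = x
(r6,c5) = w
(r6,c6) = u
(r1,c3) = z
(r4,c1) = y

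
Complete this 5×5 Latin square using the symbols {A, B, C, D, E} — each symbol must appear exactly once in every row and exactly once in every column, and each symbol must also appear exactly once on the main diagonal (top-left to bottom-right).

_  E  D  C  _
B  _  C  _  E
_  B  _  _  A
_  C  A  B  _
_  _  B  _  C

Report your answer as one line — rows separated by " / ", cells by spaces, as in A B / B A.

A E D C B / B D C A E / C B E D A / E C A B D / D A B E C

row 1 has {C,D,E}; column 1 has {B}; the diagonal has {B,C} — only A is left for (r1,c1).
row 1 has {A,C,D,E}; column 5 has {A,C,E} — only B is left for (r1,c5).
row 2 has {B,C,E}; column 2 has {B,C,E}; the diagonal has {A,B,C} — only D is left for (r2,c2).
row 2 has {B,C,D,E}; column 4 has {B,C} — only A is left for (r2,c4).
row 3 has {A,B}; column 3 has {A,B,C,D}; the diagonal has {A,B,C,D} — only E is left for (r3,c3).
row 3 has {A,B,E}; column 4 has {A,B,C} — only D is left for (r3,c4).
row 4 has {A,B,C}; column 5 has {A,B,C,E} — only D is left for (r4,c5).
row 5 has {B,C}; column 2 has {B,C,D,E} — only A is left for (r5,c2).
row 5 has {A,B,C}; column 4 has {A,B,C,D} — only E is left for (r5,c4).
row 3 has {A,B,D,E}; column 1 has {A,B} — only C is left for (r3,c1).
row 4 has {A,B,C,D}; column 1 has {A,B,C} — only E is left for (r4,c1).
row 5 has {A,B,C,E}; column 1 has {A,B,C,E} — only D is left for (r5,c1).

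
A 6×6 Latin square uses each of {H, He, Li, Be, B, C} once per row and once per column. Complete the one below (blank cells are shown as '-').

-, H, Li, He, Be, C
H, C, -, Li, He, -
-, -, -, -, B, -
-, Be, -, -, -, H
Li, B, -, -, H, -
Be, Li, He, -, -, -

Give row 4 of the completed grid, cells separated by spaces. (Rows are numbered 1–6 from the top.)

He Be C B Li H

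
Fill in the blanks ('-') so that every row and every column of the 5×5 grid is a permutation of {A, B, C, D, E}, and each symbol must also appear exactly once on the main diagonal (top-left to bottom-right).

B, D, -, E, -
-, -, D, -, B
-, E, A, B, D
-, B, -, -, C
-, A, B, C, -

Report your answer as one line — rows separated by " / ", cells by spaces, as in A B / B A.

B D C E A / E C D A B / C E A B D / A B E D C / D A B C E

(r1,c3) = C
(r1,c5) = A
(r2,c2) = C
(r2,c4) = A
(r3,c1) = C
(r4,c3) = E
(r4,c4) = D
(r5,c5) = E
(r2,c1) = E
(r4,c1) = A
(r5,c1) = D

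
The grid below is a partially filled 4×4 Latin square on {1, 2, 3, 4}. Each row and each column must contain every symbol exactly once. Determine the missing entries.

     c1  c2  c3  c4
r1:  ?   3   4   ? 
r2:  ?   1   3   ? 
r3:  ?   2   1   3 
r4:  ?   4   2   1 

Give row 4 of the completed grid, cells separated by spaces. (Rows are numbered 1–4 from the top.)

row 1 has {3,4}; column 4 has {1,3} — only 2 is left for (r1,c4).
row 2 has {1,3}; column 4 has {1,2,3} — only 4 is left for (r2,c4).
row 3 has {1,2,3}; column 1 is empty so far — only 4 is left for (r3,c1).
row 4 has {1,2,4}; column 1 has {4} — only 3 is left for (r4,c1).

3 4 2 1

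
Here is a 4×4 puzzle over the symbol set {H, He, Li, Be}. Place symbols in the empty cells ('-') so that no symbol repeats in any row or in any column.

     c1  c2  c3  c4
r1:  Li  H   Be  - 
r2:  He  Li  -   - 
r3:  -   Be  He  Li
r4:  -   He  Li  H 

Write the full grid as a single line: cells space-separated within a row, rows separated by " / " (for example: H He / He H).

Li H Be He / He Li H Be / H Be He Li / Be He Li H

Cell (r1,c4): row 1 has {H,Li,Be}; column 4 has {H,Li} → He.
Cell (r2,c3): row 2 has {He,Li}; column 3 has {He,Li,Be} → H.
Cell (r2,c4): row 2 has {H,He,Li}; column 4 has {H,He,Li} → Be.
Cell (r3,c1): row 3 has {He,Li,Be}; column 1 has {He,Li} → H.
Cell (r4,c1): row 4 has {H,He,Li}; column 1 has {H,He,Li} → Be.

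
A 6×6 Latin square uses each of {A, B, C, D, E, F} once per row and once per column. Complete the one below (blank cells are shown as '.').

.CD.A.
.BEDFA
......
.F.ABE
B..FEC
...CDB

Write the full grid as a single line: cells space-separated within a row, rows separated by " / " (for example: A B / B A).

(r1,c6) = F
(r2,c1) = C
(r3,c5) = C
(r3,c6) = D
(r4,c1) = D
(r4,c3) = C
(r5,c3) = A
(r6,c3) = F
(r1,c1) = E
(r1,c4) = B
(r3,c3) = B
(r3,c4) = E
(r5,c2) = D
(r6,c1) = A
(r6,c2) = E
(r3,c1) = F
(r3,c2) = A

E C D B A F / C B E D F A / F A B E C D / D F C A B E / B D A F E C / A E F C D B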